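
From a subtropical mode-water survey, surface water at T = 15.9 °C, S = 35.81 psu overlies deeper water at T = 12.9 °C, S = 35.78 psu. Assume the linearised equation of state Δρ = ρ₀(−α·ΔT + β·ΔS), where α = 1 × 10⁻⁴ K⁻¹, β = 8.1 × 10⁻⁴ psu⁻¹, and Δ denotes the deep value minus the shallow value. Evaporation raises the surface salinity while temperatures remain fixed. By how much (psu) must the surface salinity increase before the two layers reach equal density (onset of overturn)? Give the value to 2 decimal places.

0.34 psu

Neutral buoyancy requires −α(T_deep − T_surf) + β(S_deep − S_surf′) = 0.
S_surf′ = S_deep − (α/β)·ΔT = 35.78 − (1 × 10⁻⁴/8.1 × 10⁻⁴)·(-3.0) = 36.1504 psu.
Increase required: 36.1504 − 35.81 = 0.3404 psu.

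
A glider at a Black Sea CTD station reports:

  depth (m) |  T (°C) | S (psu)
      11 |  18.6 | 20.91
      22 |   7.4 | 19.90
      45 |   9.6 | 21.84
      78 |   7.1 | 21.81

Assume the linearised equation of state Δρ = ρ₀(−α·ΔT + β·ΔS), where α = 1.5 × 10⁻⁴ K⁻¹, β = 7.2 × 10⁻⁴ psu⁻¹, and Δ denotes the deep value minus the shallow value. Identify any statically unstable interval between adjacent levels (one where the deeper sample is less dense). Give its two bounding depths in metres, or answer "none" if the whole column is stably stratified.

Evaluate Δρ/ρ₀ = −αΔT + βΔS across each adjacent pair:
  11–22 m: −αΔT+βΔS = −(1.5 × 10⁻⁴)(-11.2)+(7.2 × 10⁻⁴)(-1.01) = 9.5 × 10⁻⁴ → stable
  22–45 m: −αΔT+βΔS = −(1.5 × 10⁻⁴)(+2.2)+(7.2 × 10⁻⁴)(+1.94) = 1.1 × 10⁻³ → stable
  45–78 m: −αΔT+βΔS = −(1.5 × 10⁻⁴)(-2.5)+(7.2 × 10⁻⁴)(-0.03) = 3.5 × 10⁻⁴ → stable
Every interval has Δρ > 0: the column is stably stratified throughout.

none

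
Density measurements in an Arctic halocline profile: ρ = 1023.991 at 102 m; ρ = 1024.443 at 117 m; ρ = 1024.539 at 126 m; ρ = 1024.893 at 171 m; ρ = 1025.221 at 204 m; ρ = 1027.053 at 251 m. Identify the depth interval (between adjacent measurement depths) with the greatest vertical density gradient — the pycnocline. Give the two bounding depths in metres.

Compute the density gradient over each adjacent pair:
  102–117 m: Δρ/Δz = 0.452/15 = 0.030 kg m⁻⁴
  117–126 m: Δρ/Δz = 0.096/9 = 0.011 kg m⁻⁴
  126–171 m: Δρ/Δz = 0.354/45 = 7.9 × 10⁻³ kg m⁻⁴
  171–204 m: Δρ/Δz = 0.328/33 = 9.9 × 10⁻³ kg m⁻⁴
  204–251 m: Δρ/Δz = 1.832/47 = 0.039 kg m⁻⁴
The largest gradient is in the 204–251 m interval — the pycnocline.

204–251 m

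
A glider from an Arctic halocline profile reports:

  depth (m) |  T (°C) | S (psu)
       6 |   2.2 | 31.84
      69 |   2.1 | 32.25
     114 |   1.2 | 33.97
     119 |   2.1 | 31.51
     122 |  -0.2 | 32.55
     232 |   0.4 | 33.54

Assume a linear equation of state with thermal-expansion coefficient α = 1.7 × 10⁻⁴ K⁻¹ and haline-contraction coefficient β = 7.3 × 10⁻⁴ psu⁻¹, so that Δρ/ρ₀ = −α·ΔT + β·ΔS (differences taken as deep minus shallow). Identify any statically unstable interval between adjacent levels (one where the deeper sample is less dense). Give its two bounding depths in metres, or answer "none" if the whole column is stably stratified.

114–119 m

Evaluate Δρ/ρ₀ = −αΔT + βΔS across each adjacent pair:
  6–69 m: −αΔT+βΔS = −(1.7 × 10⁻⁴)(-0.1)+(7.3 × 10⁻⁴)(+0.41) = 3.2 × 10⁻⁴ → stable
  69–114 m: −αΔT+βΔS = −(1.7 × 10⁻⁴)(-0.9)+(7.3 × 10⁻⁴)(+1.72) = 1.4 × 10⁻³ → stable
  114–119 m: −αΔT+βΔS = −(1.7 × 10⁻⁴)(+0.9)+(7.3 × 10⁻⁴)(-2.46) = -1.9 × 10⁻³ → UNSTABLE
  119–122 m: −αΔT+βΔS = −(1.7 × 10⁻⁴)(-2.3)+(7.3 × 10⁻⁴)(+1.04) = 1.2 × 10⁻³ → stable
  122–232 m: −αΔT+βΔS = −(1.7 × 10⁻⁴)(+0.6)+(7.3 × 10⁻⁴)(+0.99) = 6.2 × 10⁻⁴ → stable
The 114–119 m interval has Δρ < 0: lighter water underlies denser water.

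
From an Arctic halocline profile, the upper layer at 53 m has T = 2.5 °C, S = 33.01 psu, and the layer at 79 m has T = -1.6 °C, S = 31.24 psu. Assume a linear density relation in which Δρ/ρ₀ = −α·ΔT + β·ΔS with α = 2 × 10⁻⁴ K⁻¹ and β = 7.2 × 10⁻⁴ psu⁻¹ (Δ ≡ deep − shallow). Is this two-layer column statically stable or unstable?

unstable

ΔT = -1.6 − 2.5 = -4.1 K and ΔS = 31.24 − 33.01 = -1.77 psu (deep − shallow).
−αΔT = 8.20 × 10⁻⁴; βΔS = -1.2744 × 10⁻³; sum Δρ/ρ₀ = -4.544 × 10⁻⁴.
Δρ/ρ₀ < 0, so Δρ < 0: deeper water is lighter → statically unstable; the column would overturn.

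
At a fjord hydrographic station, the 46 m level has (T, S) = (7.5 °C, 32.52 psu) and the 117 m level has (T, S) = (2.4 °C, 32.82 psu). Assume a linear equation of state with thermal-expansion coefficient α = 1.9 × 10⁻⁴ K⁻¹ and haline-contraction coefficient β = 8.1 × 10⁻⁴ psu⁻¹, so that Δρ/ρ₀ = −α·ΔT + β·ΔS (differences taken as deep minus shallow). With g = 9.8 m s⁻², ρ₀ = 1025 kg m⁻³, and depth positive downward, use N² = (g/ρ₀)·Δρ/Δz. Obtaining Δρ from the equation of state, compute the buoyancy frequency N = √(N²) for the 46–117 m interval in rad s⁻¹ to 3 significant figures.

0.0129 rad s⁻¹

ΔT = -5.1 K, ΔS = +0.30 psu (deep − shallow).
Δρ/ρ₀ = −αΔT + βΔS = 9.69 × 10⁻⁴ + 2.43 × 10⁻⁴ = 1.212 × 10⁻³, so Δρ ≈ 1.242 kg m⁻³.
N² = (g/ρ₀)·Δρ/Δz = g·(Δρ/ρ₀)/Δz = 9.8 × 1.212 × 10⁻³ / 71 = 1.6729 × 10⁻⁴ s⁻².
N = √(1.6729 × 10⁻⁴) = 0.012934 rad s⁻¹ ≈ 0.0129 rad s⁻¹.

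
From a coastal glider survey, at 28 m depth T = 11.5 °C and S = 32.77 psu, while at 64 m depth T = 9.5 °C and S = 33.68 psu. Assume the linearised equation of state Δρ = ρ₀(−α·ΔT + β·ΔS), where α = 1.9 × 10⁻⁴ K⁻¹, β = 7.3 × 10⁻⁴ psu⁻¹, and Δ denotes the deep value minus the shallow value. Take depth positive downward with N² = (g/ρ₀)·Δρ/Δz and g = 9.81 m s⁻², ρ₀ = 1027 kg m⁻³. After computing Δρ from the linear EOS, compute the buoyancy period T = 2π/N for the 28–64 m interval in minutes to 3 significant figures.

ΔT = -2.0 K, ΔS = +0.91 psu (deep − shallow).
Δρ/ρ₀ = −αΔT + βΔS = 3.80 × 10⁻⁴ + 6.643 × 10⁻⁴ = 1.0443 × 10⁻³, so Δρ ≈ 1.072 kg m⁻³.
N² = (g/ρ₀)·Δρ/Δz = g·(Δρ/ρ₀)/Δz = 9.81 × 1.0443 × 10⁻³ / 36 = 2.8457 × 10⁻⁴ s⁻².
N = √(2.8457 × 10⁻⁴) = 0.016869 rad s⁻¹ → T = 2π/N = 372.47 s = 6.2078 min ≈ 6.21 min.

6.21 min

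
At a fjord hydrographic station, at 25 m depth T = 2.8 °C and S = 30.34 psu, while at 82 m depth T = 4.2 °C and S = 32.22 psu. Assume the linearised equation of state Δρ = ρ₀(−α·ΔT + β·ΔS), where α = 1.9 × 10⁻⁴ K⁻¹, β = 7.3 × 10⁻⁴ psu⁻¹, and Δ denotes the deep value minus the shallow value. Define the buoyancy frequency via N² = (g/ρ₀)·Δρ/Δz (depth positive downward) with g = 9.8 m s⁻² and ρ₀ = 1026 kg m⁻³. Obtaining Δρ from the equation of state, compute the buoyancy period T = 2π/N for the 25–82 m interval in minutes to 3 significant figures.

7.59 min

ΔT = +1.4 K, ΔS = +1.88 psu (deep − shallow).
Δρ/ρ₀ = −αΔT + βΔS = -2.66 × 10⁻⁴ + 1.3724 × 10⁻³ = 1.1064 × 10⁻³, so Δρ ≈ 1.135 kg m⁻³.
N² = (g/ρ₀)·Δρ/Δz = g·(Δρ/ρ₀)/Δz = 9.8 × 1.1064 × 10⁻³ / 57 = 1.9022 × 10⁻⁴ s⁻².
N = √(1.9022 × 10⁻⁴) = 0.013792 rad s⁻¹ → T = 2π/N = 455.57 s = 7.5928 min ≈ 7.59 min.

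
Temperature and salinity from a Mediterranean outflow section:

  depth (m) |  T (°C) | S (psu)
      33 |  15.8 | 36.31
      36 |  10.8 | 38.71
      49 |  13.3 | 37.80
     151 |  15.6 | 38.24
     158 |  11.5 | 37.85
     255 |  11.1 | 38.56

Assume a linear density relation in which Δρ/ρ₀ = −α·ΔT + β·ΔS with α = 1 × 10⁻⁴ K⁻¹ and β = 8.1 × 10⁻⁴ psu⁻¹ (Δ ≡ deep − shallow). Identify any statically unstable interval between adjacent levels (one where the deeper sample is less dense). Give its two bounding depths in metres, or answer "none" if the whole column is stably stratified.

Evaluate Δρ/ρ₀ = −αΔT + βΔS across each adjacent pair:
  33–36 m: −αΔT+βΔS = −(1 × 10⁻⁴)(-5.0)+(8.1 × 10⁻⁴)(+2.40) = 2.4 × 10⁻³ → stable
  36–49 m: −αΔT+βΔS = −(1 × 10⁻⁴)(+2.5)+(8.1 × 10⁻⁴)(-0.91) = -9.9 × 10⁻⁴ → UNSTABLE
  49–151 m: −αΔT+βΔS = −(1 × 10⁻⁴)(+2.3)+(8.1 × 10⁻⁴)(+0.44) = 1.3 × 10⁻⁴ → stable
  151–158 m: −αΔT+βΔS = −(1 × 10⁻⁴)(-4.1)+(8.1 × 10⁻⁴)(-0.39) = 9.4 × 10⁻⁵ → stable
  158–255 m: −αΔT+βΔS = −(1 × 10⁻⁴)(-0.4)+(8.1 × 10⁻⁴)(+0.71) = 6.2 × 10⁻⁴ → stable
The 36–49 m interval has Δρ < 0: lighter water underlies denser water.

36–49 m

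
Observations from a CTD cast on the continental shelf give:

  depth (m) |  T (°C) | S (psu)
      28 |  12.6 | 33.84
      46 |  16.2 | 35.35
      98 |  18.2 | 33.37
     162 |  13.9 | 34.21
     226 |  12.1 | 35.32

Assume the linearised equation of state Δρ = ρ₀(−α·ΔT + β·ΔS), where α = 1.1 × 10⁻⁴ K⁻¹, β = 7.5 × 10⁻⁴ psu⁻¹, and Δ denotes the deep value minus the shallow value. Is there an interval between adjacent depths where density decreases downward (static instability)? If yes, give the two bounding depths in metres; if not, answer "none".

Evaluate Δρ/ρ₀ = −αΔT + βΔS across each adjacent pair:
  28–46 m: −αΔT+βΔS = −(1.1 × 10⁻⁴)(+3.6)+(7.5 × 10⁻⁴)(+1.51) = 7.4 × 10⁻⁴ → stable
  46–98 m: −αΔT+βΔS = −(1.1 × 10⁻⁴)(+2.0)+(7.5 × 10⁻⁴)(-1.98) = -1.7 × 10⁻³ → UNSTABLE
  98–162 m: −αΔT+βΔS = −(1.1 × 10⁻⁴)(-4.3)+(7.5 × 10⁻⁴)(+0.84) = 1.1 × 10⁻³ → stable
  162–226 m: −αΔT+βΔS = −(1.1 × 10⁻⁴)(-1.8)+(7.5 × 10⁻⁴)(+1.11) = 1.0 × 10⁻³ → stable
The 46–98 m interval has Δρ < 0: lighter water underlies denser water.

46–98 m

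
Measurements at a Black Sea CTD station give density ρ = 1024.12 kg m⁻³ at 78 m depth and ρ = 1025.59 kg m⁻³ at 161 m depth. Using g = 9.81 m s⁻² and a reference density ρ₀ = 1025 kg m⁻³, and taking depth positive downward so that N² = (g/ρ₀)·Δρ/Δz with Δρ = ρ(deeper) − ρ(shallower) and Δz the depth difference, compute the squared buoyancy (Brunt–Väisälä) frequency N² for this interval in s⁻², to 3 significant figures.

1.70 × 10⁻⁴ s⁻²

Δρ = 1025.59 − 1024.12 = 1.47 kg m⁻³ over Δz = 161 − 78 = 83 m.
N² = (9.81/1025) × (1.47/83) = 1.6951 × 10⁻⁴ s⁻² ≈ 1.70 × 10⁻⁴ s⁻².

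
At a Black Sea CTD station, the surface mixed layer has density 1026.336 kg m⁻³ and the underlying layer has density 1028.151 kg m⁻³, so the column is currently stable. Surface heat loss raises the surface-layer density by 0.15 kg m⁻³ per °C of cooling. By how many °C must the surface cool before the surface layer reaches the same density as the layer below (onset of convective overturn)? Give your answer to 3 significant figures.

Density deficit of the surface layer: 1028.151 − 1026.336 = 1.815 kg m⁻³.
Required change = 1.815 / 0.15 = 12.1 °C.

12.1 °C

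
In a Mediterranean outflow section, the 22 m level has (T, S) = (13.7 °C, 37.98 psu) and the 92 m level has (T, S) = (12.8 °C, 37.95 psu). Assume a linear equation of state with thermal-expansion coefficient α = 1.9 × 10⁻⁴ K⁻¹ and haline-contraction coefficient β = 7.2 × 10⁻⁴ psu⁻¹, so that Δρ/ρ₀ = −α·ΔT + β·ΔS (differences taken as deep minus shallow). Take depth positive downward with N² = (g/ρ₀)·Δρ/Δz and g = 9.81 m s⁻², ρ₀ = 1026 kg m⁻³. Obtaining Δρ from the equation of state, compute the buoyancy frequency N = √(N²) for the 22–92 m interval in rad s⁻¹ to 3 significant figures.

ΔT = -0.9 K, ΔS = -0.03 psu (deep − shallow).
Δρ/ρ₀ = −αΔT + βΔS = 1.71 × 10⁻⁴ − 2.16 × 10⁻⁵ = 1.494 × 10⁻⁴, so Δρ ≈ 0.1533 kg m⁻³.
N² = (g/ρ₀)·Δρ/Δz = g·(Δρ/ρ₀)/Δz = 9.81 × 1.494 × 10⁻⁴ / 70 = 2.0937 × 10⁻⁵ s⁻².
N = √(2.0937 × 10⁻⁵) = 4.5757 × 10⁻³ rad s⁻¹ ≈ 4.58 × 10⁻³ rad s⁻¹.

4.58 × 10⁻³ rad s⁻¹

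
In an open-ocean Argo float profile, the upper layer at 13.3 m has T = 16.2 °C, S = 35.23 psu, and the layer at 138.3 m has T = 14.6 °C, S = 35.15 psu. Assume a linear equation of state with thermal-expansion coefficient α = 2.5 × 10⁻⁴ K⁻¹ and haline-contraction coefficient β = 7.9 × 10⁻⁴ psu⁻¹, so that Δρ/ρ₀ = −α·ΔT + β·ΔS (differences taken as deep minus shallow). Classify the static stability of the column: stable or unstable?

stable

ΔT = 14.6 − 16.2 = -1.6 K and ΔS = 35.15 − 35.23 = -0.08 psu (deep − shallow).
−αΔT = 4.00 × 10⁻⁴; βΔS = -6.32 × 10⁻⁵; sum Δρ/ρ₀ = 3.368 × 10⁻⁴.
Δρ/ρ₀ > 0, so Δρ > 0: deeper water is denser → statically stable.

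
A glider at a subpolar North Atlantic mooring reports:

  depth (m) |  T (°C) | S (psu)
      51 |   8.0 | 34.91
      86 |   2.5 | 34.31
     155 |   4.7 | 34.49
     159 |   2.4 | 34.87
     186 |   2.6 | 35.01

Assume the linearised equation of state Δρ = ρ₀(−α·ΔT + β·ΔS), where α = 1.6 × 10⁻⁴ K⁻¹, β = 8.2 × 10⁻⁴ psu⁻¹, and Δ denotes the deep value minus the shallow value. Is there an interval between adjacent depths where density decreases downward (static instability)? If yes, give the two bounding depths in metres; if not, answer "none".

Evaluate Δρ/ρ₀ = −αΔT + βΔS across each adjacent pair:
  51–86 m: −αΔT+βΔS = −(1.6 × 10⁻⁴)(-5.5)+(8.2 × 10⁻⁴)(-0.60) = 3.9 × 10⁻⁴ → stable
  86–155 m: −αΔT+βΔS = −(1.6 × 10⁻⁴)(+2.2)+(8.2 × 10⁻⁴)(+0.18) = -2.0 × 10⁻⁴ → UNSTABLE
  155–159 m: −αΔT+βΔS = −(1.6 × 10⁻⁴)(-2.3)+(8.2 × 10⁻⁴)(+0.38) = 6.8 × 10⁻⁴ → stable
  159–186 m: −αΔT+βΔS = −(1.6 × 10⁻⁴)(+0.2)+(8.2 × 10⁻⁴)(+0.14) = 8.3 × 10⁻⁵ → stable
The 86–155 m interval has Δρ < 0: lighter water underlies denser water.

86–155 m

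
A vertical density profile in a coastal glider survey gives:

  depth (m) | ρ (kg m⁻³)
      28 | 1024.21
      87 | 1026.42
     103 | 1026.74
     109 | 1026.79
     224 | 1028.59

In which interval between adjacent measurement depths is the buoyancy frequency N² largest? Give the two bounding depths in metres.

28–87 m

Compute the density gradient over each adjacent pair:
  28–87 m: Δρ/Δz = 2.21/59 = 0.037 kg m⁻⁴
  87–103 m: Δρ/Δz = 0.32/16 = 0.020 kg m⁻⁴
  103–109 m: Δρ/Δz = 0.05/6 = 8.3 × 10⁻³ kg m⁻⁴
  109–224 m: Δρ/Δz = 1.80/115 = 0.016 kg m⁻⁴
The largest gradient is in the 28–87 m interval — the pycnocline.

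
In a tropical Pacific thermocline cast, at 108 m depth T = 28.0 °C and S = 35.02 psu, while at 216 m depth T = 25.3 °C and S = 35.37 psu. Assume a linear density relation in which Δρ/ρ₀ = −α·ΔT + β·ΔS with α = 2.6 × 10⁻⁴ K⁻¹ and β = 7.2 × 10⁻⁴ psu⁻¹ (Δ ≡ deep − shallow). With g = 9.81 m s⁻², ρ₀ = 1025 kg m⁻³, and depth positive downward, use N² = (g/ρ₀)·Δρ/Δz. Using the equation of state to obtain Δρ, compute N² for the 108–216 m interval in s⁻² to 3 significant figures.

ΔT = -2.7 K, ΔS = +0.35 psu (deep − shallow).
Δρ/ρ₀ = −αΔT + βΔS = 7.02 × 10⁻⁴ + 2.52 × 10⁻⁴ = 9.54 × 10⁻⁴, so Δρ ≈ 0.9778 kg m⁻³.
N² = (g/ρ₀)·Δρ/Δz = g·(Δρ/ρ₀)/Δz = 9.81 × 9.54 × 10⁻⁴ / 108 = 8.6655 × 10⁻⁵ s⁻² ≈ 8.67 × 10⁻⁵ s⁻².

8.67 × 10⁻⁵ s⁻²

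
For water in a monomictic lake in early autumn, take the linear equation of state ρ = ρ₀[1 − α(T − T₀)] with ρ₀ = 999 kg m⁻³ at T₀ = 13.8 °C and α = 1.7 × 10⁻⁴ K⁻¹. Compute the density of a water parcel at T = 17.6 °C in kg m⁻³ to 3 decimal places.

998.355 kg m⁻³

T − T₀ = +3.8 K.
Bracket = 1 − α·(+3.8) = 1 + (-6.46 × 10⁻⁴) = 0.9993540.
ρ = 999 × 0.9993540 = 998.355 kg m⁻³.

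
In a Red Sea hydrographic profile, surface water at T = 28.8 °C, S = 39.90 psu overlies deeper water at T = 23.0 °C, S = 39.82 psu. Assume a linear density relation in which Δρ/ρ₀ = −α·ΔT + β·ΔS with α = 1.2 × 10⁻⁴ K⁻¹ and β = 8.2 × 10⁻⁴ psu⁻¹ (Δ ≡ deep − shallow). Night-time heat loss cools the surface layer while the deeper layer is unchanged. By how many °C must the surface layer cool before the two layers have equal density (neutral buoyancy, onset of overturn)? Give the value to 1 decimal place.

5.3 °C

Neutral buoyancy requires Δρ = 0, i.e. −α(T_deep − T_surf′) + β(S_deep − S_surf) = 0.
T_surf′ = T_deep − (β/α)·ΔS = 23.0 − (8.2 × 10⁻⁴/1.2 × 10⁻⁴)·(-0.08) = 23.547 °C.
Cooling required: 28.8 − (23.547) = 5.253 °C.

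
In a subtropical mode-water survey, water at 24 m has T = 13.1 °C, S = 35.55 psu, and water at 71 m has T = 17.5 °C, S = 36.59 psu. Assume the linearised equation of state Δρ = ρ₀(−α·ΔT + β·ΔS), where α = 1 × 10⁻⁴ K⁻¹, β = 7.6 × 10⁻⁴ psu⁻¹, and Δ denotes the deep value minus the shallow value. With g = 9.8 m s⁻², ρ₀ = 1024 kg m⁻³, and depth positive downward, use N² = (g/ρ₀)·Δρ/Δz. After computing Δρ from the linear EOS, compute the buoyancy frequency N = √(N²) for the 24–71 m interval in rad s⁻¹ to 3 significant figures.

8.55 × 10⁻³ rad s⁻¹

ΔT = +4.4 K, ΔS = +1.04 psu (deep − shallow).
Δρ/ρ₀ = −αΔT + βΔS = -4.40 × 10⁻⁴ + 7.904 × 10⁻⁴ = 3.504 × 10⁻⁴, so Δρ ≈ 0.3588 kg m⁻³.
N² = (g/ρ₀)·Δρ/Δz = g·(Δρ/ρ₀)/Δz = 9.8 × 3.504 × 10⁻⁴ / 47 = 7.3062 × 10⁻⁵ s⁻².
N = √(7.3062 × 10⁻⁵) = 8.5476 × 10⁻³ rad s⁻¹ ≈ 8.55 × 10⁻³ rad s⁻¹.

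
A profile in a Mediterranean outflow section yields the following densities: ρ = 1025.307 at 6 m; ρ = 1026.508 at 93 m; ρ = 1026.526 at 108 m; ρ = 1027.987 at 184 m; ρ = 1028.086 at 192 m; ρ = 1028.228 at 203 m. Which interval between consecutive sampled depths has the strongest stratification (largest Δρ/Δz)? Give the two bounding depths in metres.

Compute the density gradient over each adjacent pair:
  6–93 m: Δρ/Δz = 1.201/87 = 0.014 kg m⁻⁴
  93–108 m: Δρ/Δz = 0.018/15 = 1.2 × 10⁻³ kg m⁻⁴
  108–184 m: Δρ/Δz = 1.461/76 = 0.019 kg m⁻⁴
  184–192 m: Δρ/Δz = 0.099/8 = 0.012 kg m⁻⁴
  192–203 m: Δρ/Δz = 0.142/11 = 0.013 kg m⁻⁴
The largest gradient is in the 108–184 m interval — the pycnocline.

108–184 m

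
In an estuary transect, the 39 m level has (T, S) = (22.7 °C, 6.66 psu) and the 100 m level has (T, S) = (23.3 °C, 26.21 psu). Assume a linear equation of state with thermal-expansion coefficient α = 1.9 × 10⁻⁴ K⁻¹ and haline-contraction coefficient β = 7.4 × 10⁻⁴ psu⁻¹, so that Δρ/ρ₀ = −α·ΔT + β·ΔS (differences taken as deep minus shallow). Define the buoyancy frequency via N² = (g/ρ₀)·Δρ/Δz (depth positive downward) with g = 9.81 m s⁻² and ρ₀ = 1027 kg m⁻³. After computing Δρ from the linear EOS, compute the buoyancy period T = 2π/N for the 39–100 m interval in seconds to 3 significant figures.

131 s

ΔT = +0.6 K, ΔS = +19.55 psu (deep − shallow).
Δρ/ρ₀ = −αΔT + βΔS = -1.14 × 10⁻⁴ + 0.014467 = 0.014353, so Δρ ≈ 14.74 kg m⁻³.
N² = (g/ρ₀)·Δρ/Δz = g·(Δρ/ρ₀)/Δz = 9.81 × 0.014353 / 61 = 2.3082 × 10⁻³ s⁻².
N = √(2.3082 × 10⁻³) = 0.048044 rad s⁻¹ → T = 2π/N = 130.78 s ≈ 131 s.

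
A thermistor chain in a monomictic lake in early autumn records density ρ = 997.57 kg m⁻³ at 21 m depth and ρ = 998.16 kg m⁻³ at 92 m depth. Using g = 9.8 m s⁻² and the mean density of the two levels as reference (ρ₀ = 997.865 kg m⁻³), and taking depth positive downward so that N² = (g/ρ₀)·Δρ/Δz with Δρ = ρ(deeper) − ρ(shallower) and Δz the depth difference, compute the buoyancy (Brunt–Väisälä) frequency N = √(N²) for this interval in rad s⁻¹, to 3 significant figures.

Δρ = 998.16 − 997.57 = 0.59 kg m⁻³ over Δz = 92 − 21 = 71 m.
N² = (9.8/997.865) × (0.59/71) = 8.1611 × 10⁻⁵ s⁻².
N = √(8.1611 × 10⁻⁵) = 9.0339 × 10⁻³ rad s⁻¹ ≈ 9.03 × 10⁻³ rad s⁻¹.
Since Δρ > 0 the layer is stably stratified.

9.03 × 10⁻³ rad s⁻¹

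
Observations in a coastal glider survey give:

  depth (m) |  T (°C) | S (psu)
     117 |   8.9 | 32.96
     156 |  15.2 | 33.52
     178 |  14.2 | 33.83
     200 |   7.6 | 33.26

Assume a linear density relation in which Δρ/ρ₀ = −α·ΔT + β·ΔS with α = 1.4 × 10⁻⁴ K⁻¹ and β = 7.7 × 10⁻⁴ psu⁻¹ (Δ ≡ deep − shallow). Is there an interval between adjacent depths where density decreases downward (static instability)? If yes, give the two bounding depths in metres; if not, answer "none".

117–156 m

Evaluate Δρ/ρ₀ = −αΔT + βΔS across each adjacent pair:
  117–156 m: −αΔT+βΔS = −(1.4 × 10⁻⁴)(+6.3)+(7.7 × 10⁻⁴)(+0.56) = -4.5 × 10⁻⁴ → UNSTABLE
  156–178 m: −αΔT+βΔS = −(1.4 × 10⁻⁴)(-1.0)+(7.7 × 10⁻⁴)(+0.31) = 3.8 × 10⁻⁴ → stable
  178–200 m: −αΔT+βΔS = −(1.4 × 10⁻⁴)(-6.6)+(7.7 × 10⁻⁴)(-0.57) = 4.9 × 10⁻⁴ → stable
The 117–156 m interval has Δρ < 0: lighter water underlies denser water.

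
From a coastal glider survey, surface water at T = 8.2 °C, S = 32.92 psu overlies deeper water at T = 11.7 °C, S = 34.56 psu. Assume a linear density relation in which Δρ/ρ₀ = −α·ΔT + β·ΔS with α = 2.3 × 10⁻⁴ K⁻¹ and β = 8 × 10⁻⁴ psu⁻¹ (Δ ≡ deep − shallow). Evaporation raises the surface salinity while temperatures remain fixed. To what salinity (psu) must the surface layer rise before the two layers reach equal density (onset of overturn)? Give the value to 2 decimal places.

33.55 psu

Neutral buoyancy requires −α(T_deep − T_surf) + β(S_deep − S_surf′) = 0.
S_surf′ = S_deep − (α/β)·ΔT = 34.56 − (2.3 × 10⁻⁴/8 × 10⁻⁴)·(+3.5) = 33.5538 psu.
Increase required: 33.5538 − 32.92 = 0.6338 psu.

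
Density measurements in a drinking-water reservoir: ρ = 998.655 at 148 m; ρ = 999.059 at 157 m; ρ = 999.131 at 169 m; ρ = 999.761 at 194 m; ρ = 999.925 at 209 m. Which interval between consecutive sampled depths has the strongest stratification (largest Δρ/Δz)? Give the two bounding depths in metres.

148–157 m

Compute the density gradient over each adjacent pair:
  148–157 m: Δρ/Δz = 0.404/9 = 0.045 kg m⁻⁴
  157–169 m: Δρ/Δz = 0.072/12 = 6.0 × 10⁻³ kg m⁻⁴
  169–194 m: Δρ/Δz = 0.630/25 = 0.025 kg m⁻⁴
  194–209 m: Δρ/Δz = 0.164/15 = 0.011 kg m⁻⁴
The largest gradient is in the 148–157 m interval — the pycnocline.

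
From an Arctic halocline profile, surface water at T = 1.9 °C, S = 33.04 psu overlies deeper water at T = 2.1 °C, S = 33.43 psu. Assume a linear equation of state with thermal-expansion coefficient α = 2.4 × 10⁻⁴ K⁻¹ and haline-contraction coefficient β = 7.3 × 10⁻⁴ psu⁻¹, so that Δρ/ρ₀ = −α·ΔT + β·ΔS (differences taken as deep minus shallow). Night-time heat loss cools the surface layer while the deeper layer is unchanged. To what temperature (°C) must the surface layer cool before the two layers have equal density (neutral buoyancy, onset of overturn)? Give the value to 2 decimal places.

0.91 °C

Neutral buoyancy requires Δρ = 0, i.e. −α(T_deep − T_surf′) + β(S_deep − S_surf) = 0.
T_surf′ = T_deep − (β/α)·ΔS = 2.1 − (7.3 × 10⁻⁴/2.4 × 10⁻⁴)·(+0.39) = 0.9138 °C.
Cooling required: 1.9 − (0.9138) = 0.9862 °C.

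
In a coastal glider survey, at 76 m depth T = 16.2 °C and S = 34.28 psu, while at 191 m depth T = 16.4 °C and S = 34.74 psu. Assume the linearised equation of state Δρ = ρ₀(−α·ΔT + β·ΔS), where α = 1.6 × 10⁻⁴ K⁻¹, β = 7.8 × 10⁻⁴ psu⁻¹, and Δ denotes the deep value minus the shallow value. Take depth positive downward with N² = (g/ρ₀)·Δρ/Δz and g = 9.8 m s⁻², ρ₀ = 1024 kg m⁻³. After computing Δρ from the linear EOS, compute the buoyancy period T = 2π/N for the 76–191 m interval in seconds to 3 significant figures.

1.19 × 10³ s

ΔT = +0.2 K, ΔS = +0.46 psu (deep − shallow).
Δρ/ρ₀ = −αΔT + βΔS = -3.20 × 10⁻⁵ + 3.588 × 10⁻⁴ = 3.268 × 10⁻⁴, so Δρ ≈ 0.3346 kg m⁻³.
N² = (g/ρ₀)·Δρ/Δz = g·(Δρ/ρ₀)/Δz = 9.8 × 3.268 × 10⁻⁴ / 115 = 2.7849 × 10⁻⁵ s⁻².
N = √(2.7849 × 10⁻⁵) = 5.2772 × 10⁻³ rad s⁻¹ → T = 2π/N = 1.1906 × 10³ s ≈ 1.19 × 10³ s.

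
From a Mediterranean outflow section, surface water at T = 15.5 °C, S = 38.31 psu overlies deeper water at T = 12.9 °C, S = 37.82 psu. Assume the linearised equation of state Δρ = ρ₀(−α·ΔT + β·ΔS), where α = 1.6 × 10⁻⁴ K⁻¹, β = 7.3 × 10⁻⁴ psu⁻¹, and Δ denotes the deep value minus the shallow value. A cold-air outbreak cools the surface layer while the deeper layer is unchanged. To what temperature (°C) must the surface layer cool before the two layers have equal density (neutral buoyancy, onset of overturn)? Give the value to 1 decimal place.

15.1 °C

Neutral buoyancy requires Δρ = 0, i.e. −α(T_deep − T_surf′) + β(S_deep − S_surf) = 0.
T_surf′ = T_deep − (β/α)·ΔS = 12.9 − (7.3 × 10⁻⁴/1.6 × 10⁻⁴)·(-0.49) = 15.136 °C.
Cooling required: 15.5 − (15.136) = 0.364 °C.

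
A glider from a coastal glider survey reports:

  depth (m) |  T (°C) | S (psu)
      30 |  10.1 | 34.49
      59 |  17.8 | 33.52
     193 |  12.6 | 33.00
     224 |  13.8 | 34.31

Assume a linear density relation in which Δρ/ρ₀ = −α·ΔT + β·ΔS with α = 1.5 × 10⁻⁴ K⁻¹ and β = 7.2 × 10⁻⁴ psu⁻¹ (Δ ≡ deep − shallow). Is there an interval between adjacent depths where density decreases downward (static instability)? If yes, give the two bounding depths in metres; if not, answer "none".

Evaluate Δρ/ρ₀ = −αΔT + βΔS across each adjacent pair:
  30–59 m: −αΔT+βΔS = −(1.5 × 10⁻⁴)(+7.7)+(7.2 × 10⁻⁴)(-0.97) = -1.9 × 10⁻³ → UNSTABLE
  59–193 m: −αΔT+βΔS = −(1.5 × 10⁻⁴)(-5.2)+(7.2 × 10⁻⁴)(-0.52) = 4.1 × 10⁻⁴ → stable
  193–224 m: −αΔT+βΔS = −(1.5 × 10⁻⁴)(+1.2)+(7.2 × 10⁻⁴)(+1.31) = 7.6 × 10⁻⁴ → stable
The 30–59 m interval has Δρ < 0: lighter water underlies denser water.

30–59 m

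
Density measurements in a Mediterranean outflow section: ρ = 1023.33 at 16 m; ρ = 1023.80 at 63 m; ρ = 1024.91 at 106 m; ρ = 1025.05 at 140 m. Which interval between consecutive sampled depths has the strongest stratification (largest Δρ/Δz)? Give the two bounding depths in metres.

63–106 m

Compute the density gradient over each adjacent pair:
  16–63 m: Δρ/Δz = 0.47/47 = 0.010 kg m⁻⁴
  63–106 m: Δρ/Δz = 1.11/43 = 0.026 kg m⁻⁴
  106–140 m: Δρ/Δz = 0.14/34 = 4.1 × 10⁻³ kg m⁻⁴
The largest gradient is in the 63–106 m interval — the pycnocline.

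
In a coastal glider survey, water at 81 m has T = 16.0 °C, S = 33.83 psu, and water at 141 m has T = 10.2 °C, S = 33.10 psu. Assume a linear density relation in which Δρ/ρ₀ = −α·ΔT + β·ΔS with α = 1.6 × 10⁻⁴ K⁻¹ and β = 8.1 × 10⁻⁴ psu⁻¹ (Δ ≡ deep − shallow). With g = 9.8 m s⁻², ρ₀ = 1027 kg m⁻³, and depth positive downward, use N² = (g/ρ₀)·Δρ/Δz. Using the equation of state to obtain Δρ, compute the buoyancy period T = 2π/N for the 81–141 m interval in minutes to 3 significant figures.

14.1 min

ΔT = -5.8 K, ΔS = -0.73 psu (deep − shallow).
Δρ/ρ₀ = −αΔT + βΔS = 9.28 × 10⁻⁴ − 5.913 × 10⁻⁴ = 3.367 × 10⁻⁴, so Δρ ≈ 0.3458 kg m⁻³.
N² = (g/ρ₀)·Δρ/Δz = g·(Δρ/ρ₀)/Δz = 9.8 × 3.367 × 10⁻⁴ / 60 = 5.4994 × 10⁻⁵ s⁻².
N = √(5.4994 × 10⁻⁵) = 7.4158 × 10⁻³ rad s⁻¹ → T = 2π/N = 847.27 s = 14.121 min ≈ 14.1 min.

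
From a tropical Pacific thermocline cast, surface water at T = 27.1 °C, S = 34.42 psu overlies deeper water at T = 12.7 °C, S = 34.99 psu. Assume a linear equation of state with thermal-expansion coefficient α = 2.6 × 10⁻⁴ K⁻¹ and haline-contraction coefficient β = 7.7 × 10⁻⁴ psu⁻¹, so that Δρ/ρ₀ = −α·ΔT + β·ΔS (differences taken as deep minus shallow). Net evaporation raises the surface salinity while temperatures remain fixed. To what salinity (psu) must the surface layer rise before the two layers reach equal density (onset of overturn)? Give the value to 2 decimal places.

39.85 psu

Neutral buoyancy requires −α(T_deep − T_surf) + β(S_deep − S_surf′) = 0.
S_surf′ = S_deep − (α/β)·ΔT = 34.99 − (2.6 × 10⁻⁴/7.7 × 10⁻⁴)·(-14.4) = 39.8523 psu.
Increase required: 39.8523 − 34.42 = 5.4323 psu.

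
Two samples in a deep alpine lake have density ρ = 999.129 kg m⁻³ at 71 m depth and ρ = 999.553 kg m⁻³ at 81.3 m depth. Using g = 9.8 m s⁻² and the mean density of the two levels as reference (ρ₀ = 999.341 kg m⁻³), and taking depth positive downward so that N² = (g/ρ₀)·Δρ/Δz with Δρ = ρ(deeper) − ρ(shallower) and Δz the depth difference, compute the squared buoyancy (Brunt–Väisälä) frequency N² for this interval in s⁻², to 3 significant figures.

4.04 × 10⁻⁴ s⁻²

Δρ = 999.553 − 999.129 = 0.424 kg m⁻³ over Δz = 81.3 − 71 = 10.3 m.
N² = (9.8/999.341) × (0.424/10.3) = 4.0368 × 10⁻⁴ s⁻² ≈ 4.04 × 10⁻⁴ s⁻².
A positive N² confirms static stability across the interval.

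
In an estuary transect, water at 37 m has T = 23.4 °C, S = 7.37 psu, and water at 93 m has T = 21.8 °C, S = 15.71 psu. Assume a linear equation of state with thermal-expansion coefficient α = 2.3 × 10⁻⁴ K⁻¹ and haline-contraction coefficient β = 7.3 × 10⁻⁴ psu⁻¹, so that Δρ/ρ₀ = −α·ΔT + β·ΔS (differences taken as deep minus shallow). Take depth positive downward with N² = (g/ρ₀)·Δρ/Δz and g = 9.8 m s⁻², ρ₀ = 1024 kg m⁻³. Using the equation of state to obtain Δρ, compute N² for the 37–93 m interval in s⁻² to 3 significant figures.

1.13 × 10⁻³ s⁻²

ΔT = -1.6 K, ΔS = +8.34 psu (deep − shallow).
Δρ/ρ₀ = −αΔT + βΔS = 3.68 × 10⁻⁴ + 6.0882 × 10⁻³ = 6.4562 × 10⁻³, so Δρ ≈ 6.611 kg m⁻³.
N² = (g/ρ₀)·Δρ/Δz = g·(Δρ/ρ₀)/Δz = 9.8 × 6.4562 × 10⁻³ / 56 = 1.1298 × 10⁻³ s⁻² ≈ 1.13 × 10⁻³ s⁻².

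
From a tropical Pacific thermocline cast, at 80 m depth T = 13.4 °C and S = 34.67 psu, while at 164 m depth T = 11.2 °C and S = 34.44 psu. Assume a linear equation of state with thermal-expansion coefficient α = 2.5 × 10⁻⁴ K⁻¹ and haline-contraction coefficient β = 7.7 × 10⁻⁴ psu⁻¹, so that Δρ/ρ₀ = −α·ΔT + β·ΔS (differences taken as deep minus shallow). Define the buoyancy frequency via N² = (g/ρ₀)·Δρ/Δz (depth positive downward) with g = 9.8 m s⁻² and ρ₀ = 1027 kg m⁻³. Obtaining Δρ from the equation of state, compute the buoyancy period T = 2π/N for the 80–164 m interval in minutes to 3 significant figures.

ΔT = -2.2 K, ΔS = -0.23 psu (deep − shallow).
Δρ/ρ₀ = −αΔT + βΔS = 5.50 × 10⁻⁴ − 1.771 × 10⁻⁴ = 3.729 × 10⁻⁴, so Δρ ≈ 0.3830 kg m⁻³.
N² = (g/ρ₀)·Δρ/Δz = g·(Δρ/ρ₀)/Δz = 9.8 × 3.729 × 10⁻⁴ / 84 = 4.3505 × 10⁻⁵ s⁻².
N = √(4.3505 × 10⁻⁵) = 6.5958 × 10⁻³ rad s⁻¹ → T = 2π/N = 952.60 s = 15.877 min ≈ 15.9 min.

15.9 min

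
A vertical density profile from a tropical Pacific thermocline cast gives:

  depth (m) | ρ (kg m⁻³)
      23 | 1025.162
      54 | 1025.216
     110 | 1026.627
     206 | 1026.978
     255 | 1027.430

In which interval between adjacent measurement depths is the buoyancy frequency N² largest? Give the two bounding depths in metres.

54–110 m

Compute the density gradient over each adjacent pair:
  23–54 m: Δρ/Δz = 0.054/31 = 1.7 × 10⁻³ kg m⁻⁴
  54–110 m: Δρ/Δz = 1.411/56 = 0.025 kg m⁻⁴
  110–206 m: Δρ/Δz = 0.351/96 = 3.7 × 10⁻³ kg m⁻⁴
  206–255 m: Δρ/Δz = 0.452/49 = 9.2 × 10⁻³ kg m⁻⁴
The largest gradient is in the 54–110 m interval — the pycnocline.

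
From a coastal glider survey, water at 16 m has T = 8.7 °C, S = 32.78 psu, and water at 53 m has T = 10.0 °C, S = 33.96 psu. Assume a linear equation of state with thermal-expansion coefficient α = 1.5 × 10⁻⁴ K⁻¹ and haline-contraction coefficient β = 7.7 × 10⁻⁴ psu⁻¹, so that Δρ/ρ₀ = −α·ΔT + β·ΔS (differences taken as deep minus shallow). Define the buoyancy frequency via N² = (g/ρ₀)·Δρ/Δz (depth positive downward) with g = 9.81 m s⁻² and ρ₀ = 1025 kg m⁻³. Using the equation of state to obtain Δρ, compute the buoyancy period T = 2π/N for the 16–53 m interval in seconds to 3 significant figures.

ΔT = +1.3 K, ΔS = +1.18 psu (deep − shallow).
Δρ/ρ₀ = −αΔT + βΔS = -1.95 × 10⁻⁴ + 9.086 × 10⁻⁴ = 7.136 × 10⁻⁴, so Δρ ≈ 0.7314 kg m⁻³.
N² = (g/ρ₀)·Δρ/Δz = g·(Δρ/ρ₀)/Δz = 9.81 × 7.136 × 10⁻⁴ / 37 = 1.8920 × 10⁻⁴ s⁻².
N = √(1.8920 × 10⁻⁴) = 0.013755 rad s⁻¹ → T = 2π/N = 456.79 s ≈ 457 s.

457 s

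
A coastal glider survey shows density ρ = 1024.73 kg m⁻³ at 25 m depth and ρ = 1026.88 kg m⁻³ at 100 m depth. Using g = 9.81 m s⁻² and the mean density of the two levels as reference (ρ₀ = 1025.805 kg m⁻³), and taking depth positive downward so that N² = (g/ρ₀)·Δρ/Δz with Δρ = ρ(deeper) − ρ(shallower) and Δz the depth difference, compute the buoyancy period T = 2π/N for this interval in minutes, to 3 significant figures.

6.32 min

Δρ = 1026.88 − 1024.73 = 2.15 kg m⁻³ over Δz = 100 − 25 = 75 m.
N² = (9.81/1025.805) × (2.15/75) = 2.7415 × 10⁻⁴ s⁻².
N = √(2.7415 × 10⁻⁴) = 0.016557 rad s⁻¹, so T = 2π/N = 379.49 s = 6.3248 min ≈ 6.32 min.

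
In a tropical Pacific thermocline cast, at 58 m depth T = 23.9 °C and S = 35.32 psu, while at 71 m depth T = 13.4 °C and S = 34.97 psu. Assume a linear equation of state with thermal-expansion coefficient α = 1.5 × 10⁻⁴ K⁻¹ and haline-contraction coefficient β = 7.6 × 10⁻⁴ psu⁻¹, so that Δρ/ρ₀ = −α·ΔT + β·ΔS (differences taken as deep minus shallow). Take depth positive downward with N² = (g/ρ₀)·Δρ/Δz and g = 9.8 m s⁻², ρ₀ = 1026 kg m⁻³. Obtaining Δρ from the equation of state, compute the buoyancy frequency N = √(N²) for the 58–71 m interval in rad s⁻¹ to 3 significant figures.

ΔT = -10.5 K, ΔS = -0.35 psu (deep − shallow).
Δρ/ρ₀ = −αΔT + βΔS = 1.575 × 10⁻³ − 2.66 × 10⁻⁴ = 1.309 × 10⁻³, so Δρ ≈ 1.343 kg m⁻³.
N² = (g/ρ₀)·Δρ/Δz = g·(Δρ/ρ₀)/Δz = 9.8 × 1.309 × 10⁻³ / 13 = 9.8678 × 10⁻⁴ s⁻².
N = √(9.8678 × 10⁻⁴) = 0.031413 rad s⁻¹ ≈ 0.0314 rad s⁻¹.

0.0314 rad s⁻¹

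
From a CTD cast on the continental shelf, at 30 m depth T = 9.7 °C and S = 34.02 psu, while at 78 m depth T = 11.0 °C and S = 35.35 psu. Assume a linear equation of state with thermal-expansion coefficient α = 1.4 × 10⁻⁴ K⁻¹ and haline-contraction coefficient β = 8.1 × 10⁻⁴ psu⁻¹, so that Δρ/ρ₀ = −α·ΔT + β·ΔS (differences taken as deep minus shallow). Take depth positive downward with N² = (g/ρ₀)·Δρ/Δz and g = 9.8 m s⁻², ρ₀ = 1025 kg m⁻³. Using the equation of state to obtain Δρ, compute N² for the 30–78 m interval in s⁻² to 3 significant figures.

ΔT = +1.3 K, ΔS = +1.33 psu (deep − shallow).
Δρ/ρ₀ = −αΔT + βΔS = -1.82 × 10⁻⁴ + 1.0773 × 10⁻³ = 8.953 × 10⁻⁴, so Δρ ≈ 0.9177 kg m⁻³.
N² = (g/ρ₀)·Δρ/Δz = g·(Δρ/ρ₀)/Δz = 9.8 × 8.953 × 10⁻⁴ / 48 = 1.8279 × 10⁻⁴ s⁻² ≈ 1.83 × 10⁻⁴ s⁻².

1.83 × 10⁻⁴ s⁻²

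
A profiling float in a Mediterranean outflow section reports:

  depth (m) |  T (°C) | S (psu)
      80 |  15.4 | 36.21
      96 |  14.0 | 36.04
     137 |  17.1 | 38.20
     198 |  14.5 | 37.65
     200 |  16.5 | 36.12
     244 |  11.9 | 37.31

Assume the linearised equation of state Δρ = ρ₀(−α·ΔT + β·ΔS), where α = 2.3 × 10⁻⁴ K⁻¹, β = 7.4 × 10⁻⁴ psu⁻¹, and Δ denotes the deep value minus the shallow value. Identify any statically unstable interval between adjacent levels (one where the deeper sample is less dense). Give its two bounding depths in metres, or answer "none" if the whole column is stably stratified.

Evaluate Δρ/ρ₀ = −αΔT + βΔS across each adjacent pair:
  80–96 m: −αΔT+βΔS = −(2.3 × 10⁻⁴)(-1.4)+(7.4 × 10⁻⁴)(-0.17) = 2.0 × 10⁻⁴ → stable
  96–137 m: −αΔT+βΔS = −(2.3 × 10⁻⁴)(+3.1)+(7.4 × 10⁻⁴)(+2.16) = 8.9 × 10⁻⁴ → stable
  137–198 m: −αΔT+βΔS = −(2.3 × 10⁻⁴)(-2.6)+(7.4 × 10⁻⁴)(-0.55) = 1.9 × 10⁻⁴ → stable
  198–200 m: −αΔT+βΔS = −(2.3 × 10⁻⁴)(+2.0)+(7.4 × 10⁻⁴)(-1.53) = -1.6 × 10⁻³ → UNSTABLE
  200–244 m: −αΔT+βΔS = −(2.3 × 10⁻⁴)(-4.6)+(7.4 × 10⁻⁴)(+1.19) = 1.9 × 10⁻³ → stable
The 198–200 m interval has Δρ < 0: lighter water underlies denser water.

198–200 m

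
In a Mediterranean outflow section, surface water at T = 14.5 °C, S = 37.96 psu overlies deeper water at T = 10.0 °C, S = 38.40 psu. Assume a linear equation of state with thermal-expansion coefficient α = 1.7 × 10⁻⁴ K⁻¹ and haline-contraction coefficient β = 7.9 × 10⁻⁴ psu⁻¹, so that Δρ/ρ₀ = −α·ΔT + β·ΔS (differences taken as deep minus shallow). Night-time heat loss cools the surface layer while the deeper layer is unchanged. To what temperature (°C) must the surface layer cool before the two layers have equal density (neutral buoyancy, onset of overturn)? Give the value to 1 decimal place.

Neutral buoyancy requires Δρ = 0, i.e. −α(T_deep − T_surf′) + β(S_deep − S_surf) = 0.
T_surf′ = T_deep − (β/α)·ΔS = 10.0 − (7.9 × 10⁻⁴/1.7 × 10⁻⁴)·(+0.44) = 7.955 °C.
Cooling required: 14.5 − (7.955) = 6.545 °C.

8.0 °C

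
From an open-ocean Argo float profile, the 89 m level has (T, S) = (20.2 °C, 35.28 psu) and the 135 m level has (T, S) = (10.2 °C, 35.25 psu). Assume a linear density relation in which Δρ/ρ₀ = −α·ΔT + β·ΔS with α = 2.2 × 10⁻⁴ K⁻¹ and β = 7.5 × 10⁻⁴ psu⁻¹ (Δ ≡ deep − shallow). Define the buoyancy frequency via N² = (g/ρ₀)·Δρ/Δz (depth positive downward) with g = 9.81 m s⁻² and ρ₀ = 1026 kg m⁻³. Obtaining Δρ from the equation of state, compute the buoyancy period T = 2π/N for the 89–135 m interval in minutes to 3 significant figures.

ΔT = -10.0 K, ΔS = -0.03 psu (deep − shallow).
Δρ/ρ₀ = −αΔT + βΔS = 2.20 × 10⁻³ − 2.25 × 10⁻⁵ = 2.1775 × 10⁻³, so Δρ ≈ 2.234 kg m⁻³.
N² = (g/ρ₀)·Δρ/Δz = g·(Δρ/ρ₀)/Δz = 9.81 × 2.1775 × 10⁻³ / 46 = 4.6438 × 10⁻⁴ s⁻².
N = √(4.6438 × 10⁻⁴) = 0.021549 rad s⁻¹ → T = 2π/N = 291.58 s = 4.8597 min ≈ 4.86 min.

4.86 min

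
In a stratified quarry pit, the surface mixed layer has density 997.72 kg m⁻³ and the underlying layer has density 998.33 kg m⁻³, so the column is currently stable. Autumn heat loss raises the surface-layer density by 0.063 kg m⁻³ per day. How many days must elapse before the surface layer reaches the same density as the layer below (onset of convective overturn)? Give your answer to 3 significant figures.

9.68 days

Density deficit of the surface layer: 998.33 − 997.72 = 0.61 kg m⁻³.
Required change = 0.61 / 0.063 = 9.68 days.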